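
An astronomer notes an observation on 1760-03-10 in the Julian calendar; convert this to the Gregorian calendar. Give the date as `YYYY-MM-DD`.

1760-03-21

The Julian–Gregorian offset here is 11 days (Julian trailing).
10 March 1760 Julian + 11 days → 21 March 1760 Gregorian.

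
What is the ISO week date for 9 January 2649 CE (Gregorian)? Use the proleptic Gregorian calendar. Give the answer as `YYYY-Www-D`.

2649-W02-2

The weekday is Tuesday (ISO weekday 2).
That Tuesday belongs to ISO week 2 of ISO year 2649.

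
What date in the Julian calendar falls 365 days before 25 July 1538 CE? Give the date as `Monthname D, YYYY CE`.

The starting date is JDN 2283018; 2283018 − 365 = 2282653.
JDN 2282653 corresponds to July 25, 1537 CE.

July 25, 1537 CE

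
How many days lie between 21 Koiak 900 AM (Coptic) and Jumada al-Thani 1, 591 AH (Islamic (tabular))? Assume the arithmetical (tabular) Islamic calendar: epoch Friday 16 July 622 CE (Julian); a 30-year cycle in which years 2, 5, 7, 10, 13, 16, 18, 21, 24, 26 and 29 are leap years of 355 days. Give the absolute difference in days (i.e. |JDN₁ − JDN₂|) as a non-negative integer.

First date → JDN 2153500; second date → JDN 2157664.
The interval is |2153500 − 2157664| = 4164 days.

4164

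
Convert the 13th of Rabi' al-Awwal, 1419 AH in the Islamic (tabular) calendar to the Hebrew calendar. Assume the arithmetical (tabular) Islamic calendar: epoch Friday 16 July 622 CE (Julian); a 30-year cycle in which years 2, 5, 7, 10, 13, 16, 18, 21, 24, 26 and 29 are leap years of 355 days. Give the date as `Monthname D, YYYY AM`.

Both dates share Julian Day Number 2451003; in the Hebrew calendar that is 14 Tammuz 5758 AM.

Tammuz 14, 5758 AM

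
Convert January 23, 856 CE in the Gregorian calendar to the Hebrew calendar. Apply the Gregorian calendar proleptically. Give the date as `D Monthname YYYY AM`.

Both dates share Julian Day Number 2033730; in the Hebrew calendar that is 7 Shevat 4616 AM.

7 Shevat 4616 AM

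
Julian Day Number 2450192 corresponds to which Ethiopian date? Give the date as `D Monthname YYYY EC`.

10 Miyazya 1988 EC

The Gregorian equivalent of JDN 2450192 is 18 April 1996.
In the Ethiopian calendar that day is 10 Miyazya 1988 EC.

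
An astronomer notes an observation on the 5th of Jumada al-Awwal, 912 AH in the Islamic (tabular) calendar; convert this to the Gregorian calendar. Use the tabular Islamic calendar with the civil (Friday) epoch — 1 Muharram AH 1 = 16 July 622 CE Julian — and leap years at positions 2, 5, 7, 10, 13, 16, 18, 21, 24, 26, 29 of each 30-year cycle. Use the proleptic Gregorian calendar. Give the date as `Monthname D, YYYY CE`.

October 3, 1506 CE

Julian Day Number of the source date = 2271390.
Converting JDN 2271390 to the Gregorian calendar gives 3 October 1506 CE.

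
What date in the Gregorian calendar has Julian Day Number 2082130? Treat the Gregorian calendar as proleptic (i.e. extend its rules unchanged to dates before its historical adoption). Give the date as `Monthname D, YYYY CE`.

Counting from JDN 2299161 = 15 Oct 1582 gives an offset of -217031 days.

July 29, 988 CE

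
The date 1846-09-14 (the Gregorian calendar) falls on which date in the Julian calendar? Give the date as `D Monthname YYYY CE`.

The Julian–Gregorian offset here is 12 days (Julian trailing).
14 September 1846 Gregorian − 12 days → 2 September 1846 Julian.

2 September 1846 CE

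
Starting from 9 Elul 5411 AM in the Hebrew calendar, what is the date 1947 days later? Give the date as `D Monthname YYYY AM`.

8 Tevet 5417 AM

The starting date is JDN 2324313; 2324313 + 1947 = 2326260.
JDN 2326260 corresponds to 8 Tevet 5417 AM.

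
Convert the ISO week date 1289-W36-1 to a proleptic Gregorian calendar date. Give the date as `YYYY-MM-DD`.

1289-09-05

ISO week 1 of 1289 is the week containing the first Thursday of 1289.
Week 36, day 1 (Monday) lands on 1289-09-05.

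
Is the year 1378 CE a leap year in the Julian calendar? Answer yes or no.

1378 mod 4 = 2, so it is a common year in the Julian calendar.

no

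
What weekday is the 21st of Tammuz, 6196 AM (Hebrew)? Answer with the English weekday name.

Equivalently 7 July 2436 Gregorian, JDN 2610979.
Since JDN mod 7 = 0 (0 = Monday), the day is Monday.

Monday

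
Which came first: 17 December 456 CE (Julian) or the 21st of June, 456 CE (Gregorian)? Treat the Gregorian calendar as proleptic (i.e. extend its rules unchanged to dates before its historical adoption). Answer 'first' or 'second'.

second

The two dates have Julian Day Numbers 1887963 and 1887783 respectively.
Since 1887783 < 1887963, the second date comes first.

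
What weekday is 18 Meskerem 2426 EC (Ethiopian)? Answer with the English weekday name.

Saturday

In the Gregorian calendar this is 1 October 2433 (JDN 2609969).
Since JDN mod 7 = 5 (0 = Monday), the day is Saturday.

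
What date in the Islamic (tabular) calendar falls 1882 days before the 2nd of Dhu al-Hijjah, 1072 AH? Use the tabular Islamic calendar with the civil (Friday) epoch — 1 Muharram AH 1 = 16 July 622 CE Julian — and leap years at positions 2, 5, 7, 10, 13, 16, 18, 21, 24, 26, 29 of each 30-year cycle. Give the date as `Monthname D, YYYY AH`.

Sha'ban 10, 1067 AH

The starting date is JDN 2328293; 2328293 − 1882 = 2326411.
JDN 2326411 corresponds to Sha'ban 10, 1067 AH.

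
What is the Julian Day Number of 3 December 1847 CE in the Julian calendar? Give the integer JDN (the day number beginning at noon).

2396011

In the Gregorian calendar the same day is 15 December 1847.
JDN 2400001 is 17 November 1858 CE (Gregorian), MJD 0; the target day is −3990 days from there, so JDN = 2396011.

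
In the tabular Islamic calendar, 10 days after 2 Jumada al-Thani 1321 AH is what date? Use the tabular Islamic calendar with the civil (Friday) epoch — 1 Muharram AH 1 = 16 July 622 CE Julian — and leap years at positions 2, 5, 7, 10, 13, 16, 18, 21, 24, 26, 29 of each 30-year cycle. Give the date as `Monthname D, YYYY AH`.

The starting date is JDN 2416353; 2416353 + 10 = 2416363.
JDN 2416363 corresponds to Jumada al-Thani 12, 1321 AH.

Jumada al-Thani 12, 1321 AH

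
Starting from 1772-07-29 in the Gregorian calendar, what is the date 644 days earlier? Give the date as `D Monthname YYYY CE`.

24 October 1770 CE

The starting date is JDN 2368480; 2368480 − 644 = 2367836.
JDN 2367836 corresponds to 24 October 1770 CE.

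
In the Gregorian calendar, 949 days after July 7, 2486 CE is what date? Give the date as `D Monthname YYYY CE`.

The starting date is JDN 2629241; 2629241 + 949 = 2630190.
JDN 2630190 corresponds to 10 February 2489 CE.

10 February 2489 CE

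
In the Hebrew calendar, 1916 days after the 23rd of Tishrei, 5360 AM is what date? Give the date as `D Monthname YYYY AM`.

19 Tevet 5365 AM

Counting 1916 days forward from JDN 2305367 reaches JDN 2307283, which is 19 Tevet 5365 AM.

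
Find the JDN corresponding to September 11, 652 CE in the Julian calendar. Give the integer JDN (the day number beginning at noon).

1959455

In the proleptic Gregorian calendar the same day is 14 September 652.
JDN 2299161 is 15 October 1582 CE (Gregorian); the target day is −339706 days from there, so JDN = 1959455.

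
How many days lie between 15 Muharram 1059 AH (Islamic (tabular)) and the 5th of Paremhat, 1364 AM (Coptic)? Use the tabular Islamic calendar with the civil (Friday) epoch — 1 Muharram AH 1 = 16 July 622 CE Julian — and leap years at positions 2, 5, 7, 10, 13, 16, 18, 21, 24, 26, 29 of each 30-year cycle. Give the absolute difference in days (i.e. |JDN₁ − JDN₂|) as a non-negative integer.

324

First date → JDN 2323374; second date → JDN 2323050.
The interval is |2323374 − 2323050| = 324 days.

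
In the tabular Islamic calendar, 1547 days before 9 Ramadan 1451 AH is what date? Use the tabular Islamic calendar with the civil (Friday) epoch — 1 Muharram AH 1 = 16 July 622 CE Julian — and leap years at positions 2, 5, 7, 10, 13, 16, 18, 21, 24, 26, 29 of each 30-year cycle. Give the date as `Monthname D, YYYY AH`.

The starting date is JDN 2462516; 2462516 − 1547 = 2460969.
JDN 2460969 corresponds to Rabi' al-Thani 27, 1447 AH.

Rabi' al-Thani 27, 1447 AH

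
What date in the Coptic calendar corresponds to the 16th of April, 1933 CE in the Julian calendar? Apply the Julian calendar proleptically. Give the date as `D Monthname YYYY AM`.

Both dates share Julian Day Number 2427192; in the Coptic calendar that is 21 Parmouti 1649 AM.

21 Parmouti 1649 AM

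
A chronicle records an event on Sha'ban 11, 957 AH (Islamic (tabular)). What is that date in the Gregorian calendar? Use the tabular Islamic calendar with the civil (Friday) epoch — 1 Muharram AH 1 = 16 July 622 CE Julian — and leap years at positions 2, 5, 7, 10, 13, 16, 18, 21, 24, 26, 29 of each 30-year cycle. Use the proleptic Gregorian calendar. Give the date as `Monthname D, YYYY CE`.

Julian Day Number of the source date = 2287432.
Converting JDN 2287432 to the Gregorian calendar gives 4 September 1550 CE.

September 4, 1550 CE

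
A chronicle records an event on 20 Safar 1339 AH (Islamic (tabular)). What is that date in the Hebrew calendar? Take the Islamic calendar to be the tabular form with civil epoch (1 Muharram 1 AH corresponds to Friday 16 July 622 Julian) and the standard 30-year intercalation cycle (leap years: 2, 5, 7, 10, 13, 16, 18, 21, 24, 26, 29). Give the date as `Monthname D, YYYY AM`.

Julian Day Number of the source date = 2422632.
Converting JDN 2422632 to the Hebrew calendar gives 22 Cheshvan 5681 AM.

Cheshvan 22, 5681 AM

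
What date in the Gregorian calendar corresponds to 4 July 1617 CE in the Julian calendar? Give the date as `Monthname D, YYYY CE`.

July 14, 1617 CE

For dates in this range the Gregorian date is 10 days ahead of the Julian.
4 July 1617 Julian + 10 days → 14 July 1617 Gregorian.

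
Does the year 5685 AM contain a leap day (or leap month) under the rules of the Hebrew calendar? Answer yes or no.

no

Hebrew year 5685 is year 4 of its 19-year Metonic cycle; leap years are at positions 3, 6, 8, 11, 14, 17, 19, so it is a common year (12 months).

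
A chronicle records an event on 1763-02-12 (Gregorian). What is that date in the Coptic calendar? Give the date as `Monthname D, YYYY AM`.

Julian Day Number of the source date = 2365025.
Converting JDN 2365025 to the Coptic calendar gives 7 Meshir 1479 AM.

Meshir 7, 1479 AM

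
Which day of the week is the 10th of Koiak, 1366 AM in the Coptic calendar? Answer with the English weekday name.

Equivalently 16 December 1649 Gregorian, JDN 2323695.
Since JDN mod 7 = 3 (0 = Monday), the day is Thursday.

Thursday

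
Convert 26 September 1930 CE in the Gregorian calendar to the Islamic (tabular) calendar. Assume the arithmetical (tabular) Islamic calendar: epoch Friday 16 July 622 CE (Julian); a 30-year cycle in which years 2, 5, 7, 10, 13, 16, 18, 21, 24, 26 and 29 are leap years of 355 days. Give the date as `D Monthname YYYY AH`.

Both dates share Julian Day Number 2426246; in the tabular Islamic calendar that is 3 Jumada al-Awwal 1349 AH.

3 Jumada al-Awwal 1349 AH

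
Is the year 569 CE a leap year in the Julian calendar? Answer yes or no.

no

569 mod 4 = 1, so it is a common year in the Julian calendar.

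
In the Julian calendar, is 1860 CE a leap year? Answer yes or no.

yes

1860 mod 4 = 0, so it is a leap year in the Julian calendar.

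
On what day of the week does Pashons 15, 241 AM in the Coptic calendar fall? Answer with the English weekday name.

Saturday

Equivalently 12 May 525 Gregorian, JDN 1912944.
JDN 1912944 mod 7 = 5, and JDN 0 was a Monday, so this is a Saturday.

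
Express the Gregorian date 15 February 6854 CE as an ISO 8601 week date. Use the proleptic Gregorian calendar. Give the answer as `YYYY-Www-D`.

6854-W07-7

The weekday is Sunday (ISO weekday 7).
That Sunday belongs to ISO week 7 of ISO year 6854.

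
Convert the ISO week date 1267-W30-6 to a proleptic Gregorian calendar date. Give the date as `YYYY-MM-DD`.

ISO week 1 of 1267 is the week containing the first Thursday of 1267.
Week 30, day 6 (Saturday) lands on 1267-07-30.

1267-07-30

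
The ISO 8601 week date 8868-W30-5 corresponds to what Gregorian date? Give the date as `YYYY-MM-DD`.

8868-07-27

ISO week 1 of 8868 is the week containing the first Thursday of 8868.
Week 30, day 5 (Friday) lands on 8868-07-27.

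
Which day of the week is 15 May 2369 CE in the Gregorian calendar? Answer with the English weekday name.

Thursday

2586454 ≡ 3 (mod 7); counting from Monday = 0 gives Thursday.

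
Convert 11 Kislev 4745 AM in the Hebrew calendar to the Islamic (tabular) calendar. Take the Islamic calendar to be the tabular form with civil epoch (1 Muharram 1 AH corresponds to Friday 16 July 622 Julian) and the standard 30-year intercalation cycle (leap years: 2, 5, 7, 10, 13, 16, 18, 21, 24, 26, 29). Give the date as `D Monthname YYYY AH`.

The source date corresponds to 12 November 984 in the proleptic Gregorian calendar (JDN 2080775).
That day falls on 9 Jumada al-Thani 374 AH in the tabular Islamic calendar.

9 Jumada al-Thani 374 AH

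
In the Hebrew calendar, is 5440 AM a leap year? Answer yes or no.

yes

Hebrew year 5440 is year 6 of its 19-year Metonic cycle; leap years are at positions 3, 6, 8, 11, 14, 17, 19, so it is a leap year (13 months).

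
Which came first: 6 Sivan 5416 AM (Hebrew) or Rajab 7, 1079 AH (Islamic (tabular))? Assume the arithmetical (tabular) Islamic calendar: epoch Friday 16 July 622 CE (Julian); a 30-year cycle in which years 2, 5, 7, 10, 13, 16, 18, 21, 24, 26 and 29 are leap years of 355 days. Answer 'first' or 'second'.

The two dates have Julian Day Numbers 2326051 and 2330630 respectively.
Since 2326051 < 2330630, the first date comes first.

first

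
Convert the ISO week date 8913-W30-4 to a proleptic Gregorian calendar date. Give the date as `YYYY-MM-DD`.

ISO week 1 of 8913 is the week containing the first Thursday of 8913.
Week 30, day 4 (Thursday) lands on 8913-07-27.

8913-07-27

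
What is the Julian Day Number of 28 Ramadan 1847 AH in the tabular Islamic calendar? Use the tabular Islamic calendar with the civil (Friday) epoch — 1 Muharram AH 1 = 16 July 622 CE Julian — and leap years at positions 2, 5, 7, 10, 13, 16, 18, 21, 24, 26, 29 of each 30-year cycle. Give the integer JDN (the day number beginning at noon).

In the Gregorian calendar the same day is 19 April 2414.
JDN 2400001 is 17 November 1858 CE (Gregorian), MJD 0; the target day is +202863 days from there, so JDN = 2602864.

2602864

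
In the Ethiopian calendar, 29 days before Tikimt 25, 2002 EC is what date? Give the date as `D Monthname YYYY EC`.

Counting 29 days back from JDN 2455140 reaches JDN 2455111, which is 26 Meskerem 2002 EC.

26 Meskerem 2002 EC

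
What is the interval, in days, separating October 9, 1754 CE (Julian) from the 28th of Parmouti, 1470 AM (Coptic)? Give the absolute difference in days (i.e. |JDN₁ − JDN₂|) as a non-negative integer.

JDN of the first date = 2361988.
JDN of the second date = 2361819.
|2361819 − 2361988| = 169.

169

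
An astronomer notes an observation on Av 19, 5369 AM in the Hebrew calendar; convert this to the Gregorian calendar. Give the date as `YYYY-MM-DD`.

1609-08-19

Julian Day Number of the source date = 2308966.
Converting JDN 2308966 to the Gregorian calendar gives 19 August 1609 CE.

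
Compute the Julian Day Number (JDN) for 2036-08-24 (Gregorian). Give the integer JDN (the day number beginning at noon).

2464930

JDN 2299161 is 15 October 1582 CE (Gregorian); the target day is +165769 days from there, so JDN = 2464930.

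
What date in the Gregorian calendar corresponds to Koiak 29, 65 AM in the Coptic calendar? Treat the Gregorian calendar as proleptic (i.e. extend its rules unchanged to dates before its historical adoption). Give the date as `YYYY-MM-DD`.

Julian Day Number of the source date = 1848524.
Converting JDN 1848524 to the Gregorian calendar gives 26 December 348 CE.

0348-12-26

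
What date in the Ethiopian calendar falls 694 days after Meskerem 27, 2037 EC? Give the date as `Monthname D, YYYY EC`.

JDN of Meskerem 27, 2037 EC = 2467896.
2467896 + 694 = 2468590.
JDN 2468590 in the Ethiopian calendar is Nehase 26, 2038 EC.

Nehase 26, 2038 EC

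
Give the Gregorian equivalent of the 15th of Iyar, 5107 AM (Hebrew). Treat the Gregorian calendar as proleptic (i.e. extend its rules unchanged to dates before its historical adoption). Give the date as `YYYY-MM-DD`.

Both dates share Julian Day Number 2213165; in the Gregorian calendar that is 4 May 1347 CE.

1347-05-04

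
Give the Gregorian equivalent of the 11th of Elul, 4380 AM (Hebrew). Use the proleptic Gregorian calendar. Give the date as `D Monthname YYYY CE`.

Julian Day Number of the source date = 1947741.
Converting JDN 1947741 to the Gregorian calendar gives 19 August 620 CE.

19 August 620 CE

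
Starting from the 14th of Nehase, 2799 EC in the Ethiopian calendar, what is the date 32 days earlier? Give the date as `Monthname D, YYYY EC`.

Hamle 12, 2799 EC

JDN of the 14th of Nehase, 2799 EC = 2746533.
2746533 − 32 = 2746501.
JDN 2746501 in the Ethiopian calendar is Hamle 12, 2799 EC.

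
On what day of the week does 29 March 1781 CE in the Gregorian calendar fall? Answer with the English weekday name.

Thursday

2371645 ≡ 3 (mod 7); counting from Monday = 0 gives Thursday.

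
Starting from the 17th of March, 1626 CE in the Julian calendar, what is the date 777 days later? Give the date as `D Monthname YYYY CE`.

Counting 777 days forward from JDN 2315030 reaches JDN 2315807, which is 2 May 1628 CE.

2 May 1628 CE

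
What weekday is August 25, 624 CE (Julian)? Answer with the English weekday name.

This is JDN 1949211 (28 August 624 Gregorian).
Since JDN mod 7 = 5 (0 = Monday), the day is Saturday.

Saturday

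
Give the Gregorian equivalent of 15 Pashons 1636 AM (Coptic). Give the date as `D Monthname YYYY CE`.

23 May 1920 CE

Both dates share Julian Day Number 2422468; in the Gregorian calendar that is 23 May 1920 CE.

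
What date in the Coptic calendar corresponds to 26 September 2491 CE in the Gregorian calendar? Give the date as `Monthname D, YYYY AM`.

Julian Day Number of the source date = 2631148.
Converting JDN 2631148 to the Coptic calendar gives 12 Thout 2208 AM.

Thout 12, 2208 AM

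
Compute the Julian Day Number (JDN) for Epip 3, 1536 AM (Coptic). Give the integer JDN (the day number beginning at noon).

2385991

In the Gregorian calendar the same day is 9 July 1820.
JDN 2451545 is 1 January 2000 CE (Gregorian); the target day is −65554 days from there, so JDN = 2385991.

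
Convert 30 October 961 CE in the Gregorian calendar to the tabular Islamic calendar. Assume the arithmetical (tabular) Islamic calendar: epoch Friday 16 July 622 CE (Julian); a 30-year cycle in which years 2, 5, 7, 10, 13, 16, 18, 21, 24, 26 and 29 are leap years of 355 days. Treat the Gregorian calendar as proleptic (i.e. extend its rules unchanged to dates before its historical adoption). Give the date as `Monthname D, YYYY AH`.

Julian Day Number of the source date = 2072361.
Converting JDN 2072361 to the tabular Islamic calendar gives 12 Ramadan 350 AH.

Ramadan 12, 350 AH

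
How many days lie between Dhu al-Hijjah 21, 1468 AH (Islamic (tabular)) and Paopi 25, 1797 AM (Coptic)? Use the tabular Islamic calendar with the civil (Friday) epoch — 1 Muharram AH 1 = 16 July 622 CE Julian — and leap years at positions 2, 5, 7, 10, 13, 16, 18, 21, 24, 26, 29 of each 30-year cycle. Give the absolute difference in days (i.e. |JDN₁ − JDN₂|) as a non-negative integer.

12432

First date → JDN 2468641; second date → JDN 2481073.
The interval is |2468641 − 2481073| = 12432 days.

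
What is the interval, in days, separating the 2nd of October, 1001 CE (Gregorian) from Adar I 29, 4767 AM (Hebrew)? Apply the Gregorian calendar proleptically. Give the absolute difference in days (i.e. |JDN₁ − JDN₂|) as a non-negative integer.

1972

First date → JDN 2086942; second date → JDN 2088914.
The interval is |2086942 − 2088914| = 1972 days.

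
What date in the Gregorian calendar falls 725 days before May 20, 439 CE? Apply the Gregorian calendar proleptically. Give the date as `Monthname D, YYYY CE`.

May 25, 437 CE

Counting 725 days back from JDN 1881541 reaches JDN 1880816, which is May 25, 437 CE.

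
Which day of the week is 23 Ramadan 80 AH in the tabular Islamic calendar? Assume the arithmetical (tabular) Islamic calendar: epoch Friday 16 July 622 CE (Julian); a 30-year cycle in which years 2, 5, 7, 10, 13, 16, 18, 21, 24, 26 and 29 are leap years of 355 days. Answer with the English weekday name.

Saturday

In the proleptic Gregorian calendar this is 25 November 699 (JDN 1976693).
1976693 ≡ 5 (mod 7); counting from Monday = 0 gives Saturday.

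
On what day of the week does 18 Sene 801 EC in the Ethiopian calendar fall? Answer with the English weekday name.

Equivalently 16 June 809 Gregorian, JDN 2016708.
2016708 ≡ 1 (mod 7); counting from Monday = 0 gives Tuesday.

Tuesday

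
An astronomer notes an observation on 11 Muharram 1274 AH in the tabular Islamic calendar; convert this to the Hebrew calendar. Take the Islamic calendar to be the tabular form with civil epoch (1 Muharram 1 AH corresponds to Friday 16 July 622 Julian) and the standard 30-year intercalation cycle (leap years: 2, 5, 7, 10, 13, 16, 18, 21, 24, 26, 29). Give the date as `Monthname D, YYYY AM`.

Elul 12, 5617 AM

Julian Day Number of the source date = 2399559.
Converting JDN 2399559 to the Hebrew calendar gives 12 Elul 5617 AM.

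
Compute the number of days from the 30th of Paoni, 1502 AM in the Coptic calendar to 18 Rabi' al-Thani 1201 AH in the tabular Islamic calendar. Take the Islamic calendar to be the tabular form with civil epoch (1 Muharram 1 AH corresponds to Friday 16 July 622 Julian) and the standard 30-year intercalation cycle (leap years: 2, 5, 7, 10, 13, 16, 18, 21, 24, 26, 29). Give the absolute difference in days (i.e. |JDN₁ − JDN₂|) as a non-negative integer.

217

JDN of the first date = 2373569.
JDN of the second date = 2373786.
|2373786 − 2373569| = 217.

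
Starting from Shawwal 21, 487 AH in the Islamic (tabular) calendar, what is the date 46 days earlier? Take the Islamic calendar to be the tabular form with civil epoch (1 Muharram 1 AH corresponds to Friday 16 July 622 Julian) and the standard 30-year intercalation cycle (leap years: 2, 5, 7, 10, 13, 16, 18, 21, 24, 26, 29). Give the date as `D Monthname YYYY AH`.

The starting date is JDN 2120948; 2120948 − 46 = 2120902.
JDN 2120902 corresponds to 5 Ramadan 487 AH.

5 Ramadan 487 AH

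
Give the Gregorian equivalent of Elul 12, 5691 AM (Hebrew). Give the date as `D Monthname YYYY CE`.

25 August 1931 CE

Julian Day Number of the source date = 2426579.
Converting JDN 2426579 to the Gregorian calendar gives 25 August 1931 CE.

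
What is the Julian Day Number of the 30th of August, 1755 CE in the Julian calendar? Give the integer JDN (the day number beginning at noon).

2362313

In the Gregorian calendar the same day is 10 September 1755.
JDN 2400001 is 17 November 1858 CE (Gregorian), MJD 0; the target day is −37688 days from there, so JDN = 2362313.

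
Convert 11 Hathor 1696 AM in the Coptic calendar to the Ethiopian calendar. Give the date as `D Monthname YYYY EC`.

11 Hidar 1972 EC

Both dates share Julian Day Number 2444199; in the Ethiopian calendar that is 11 Hidar 1972 EC.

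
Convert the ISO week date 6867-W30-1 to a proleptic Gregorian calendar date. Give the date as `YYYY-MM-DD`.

ISO week 1 of 6867 is the week containing the first Thursday of 6867.
Week 30, day 1 (Monday) lands on 6867-07-25.

6867-07-25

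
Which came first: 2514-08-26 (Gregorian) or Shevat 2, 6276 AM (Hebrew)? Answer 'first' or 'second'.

first

The two dates have Julian Day Numbers 2639517 and 2640016 respectively.
Since 2639517 < 2640016, the first date comes first.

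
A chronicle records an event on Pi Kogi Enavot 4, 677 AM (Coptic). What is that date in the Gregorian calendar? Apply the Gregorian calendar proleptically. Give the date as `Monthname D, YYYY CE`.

September 1, 961 CE

Both dates share Julian Day Number 2072302; in the Gregorian calendar that is 1 September 961 CE.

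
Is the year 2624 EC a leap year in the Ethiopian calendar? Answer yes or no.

no

2624 mod 4 = 0; in the Ethiopian calendar a year is leap when year mod 4 = 3, so it is a common year.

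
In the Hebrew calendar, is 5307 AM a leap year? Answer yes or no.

Hebrew year 5307 is year 6 of its 19-year Metonic cycle; leap years are at positions 3, 6, 8, 11, 14, 17, 19, so it is a leap year (13 months).

yes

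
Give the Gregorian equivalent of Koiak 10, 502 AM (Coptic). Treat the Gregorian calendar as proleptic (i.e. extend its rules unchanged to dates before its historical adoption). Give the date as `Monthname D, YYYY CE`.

Julian Day Number of the source date = 2008119.
Converting JDN 2008119 to the Gregorian calendar gives 10 December 785 CE.

December 10, 785 CE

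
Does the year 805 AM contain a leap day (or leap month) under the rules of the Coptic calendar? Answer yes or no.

805 mod 4 = 1; in the Coptic calendar a year is leap when year mod 4 = 3, so it is a common year.

no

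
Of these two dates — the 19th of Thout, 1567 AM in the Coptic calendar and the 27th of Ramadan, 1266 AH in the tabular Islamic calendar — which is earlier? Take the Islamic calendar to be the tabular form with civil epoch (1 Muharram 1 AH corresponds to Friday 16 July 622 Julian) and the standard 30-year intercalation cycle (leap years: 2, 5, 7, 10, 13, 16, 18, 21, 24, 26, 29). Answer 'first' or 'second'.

second

Converting both to JDN: 2397029 vs 2396976; the smaller is the second.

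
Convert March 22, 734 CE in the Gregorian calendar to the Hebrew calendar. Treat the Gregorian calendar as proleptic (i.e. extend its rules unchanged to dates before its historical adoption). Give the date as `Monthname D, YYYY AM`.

Both dates share Julian Day Number 1989228; in the Hebrew calendar that is 8 Nisan 4494 AM.

Nisan 8, 4494 AM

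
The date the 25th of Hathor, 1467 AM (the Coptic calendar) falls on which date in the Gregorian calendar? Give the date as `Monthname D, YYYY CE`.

Both dates share Julian Day Number 2360570; in the Gregorian calendar that is 2 December 1750 CE.

December 2, 1750 CE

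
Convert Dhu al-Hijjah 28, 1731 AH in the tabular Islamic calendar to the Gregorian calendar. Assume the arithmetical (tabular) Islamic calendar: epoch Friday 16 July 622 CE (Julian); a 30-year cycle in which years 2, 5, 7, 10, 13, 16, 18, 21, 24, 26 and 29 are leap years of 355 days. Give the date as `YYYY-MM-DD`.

2301-12-30

Both dates share Julian Day Number 2561846; in the Gregorian calendar that is 30 December 2301 CE.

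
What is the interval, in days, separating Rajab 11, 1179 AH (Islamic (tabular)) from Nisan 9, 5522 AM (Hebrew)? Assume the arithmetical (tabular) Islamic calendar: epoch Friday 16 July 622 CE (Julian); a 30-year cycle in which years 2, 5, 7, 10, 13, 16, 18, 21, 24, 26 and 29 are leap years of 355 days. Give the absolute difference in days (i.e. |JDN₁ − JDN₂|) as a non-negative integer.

JDN of the first date = 2366071.
JDN of the second date = 2364709.
|2364709 − 2366071| = 1362.

1362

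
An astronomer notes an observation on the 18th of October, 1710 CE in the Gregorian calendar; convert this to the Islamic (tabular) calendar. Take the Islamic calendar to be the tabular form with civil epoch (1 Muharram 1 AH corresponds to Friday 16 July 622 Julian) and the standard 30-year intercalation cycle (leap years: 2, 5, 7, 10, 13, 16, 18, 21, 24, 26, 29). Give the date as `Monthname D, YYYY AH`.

Both dates share Julian Day Number 2345915; in the tabular Islamic calendar that is 24 Sha'ban 1122 AH.

Sha'ban 24, 1122 AH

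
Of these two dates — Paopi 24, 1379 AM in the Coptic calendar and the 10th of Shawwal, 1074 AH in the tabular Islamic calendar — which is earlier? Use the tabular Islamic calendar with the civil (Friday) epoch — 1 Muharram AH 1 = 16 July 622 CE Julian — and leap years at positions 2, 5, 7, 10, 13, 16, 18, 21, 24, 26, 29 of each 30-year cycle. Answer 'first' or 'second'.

Converting both to JDN: 2328397 vs 2328950; the smaller is the first.

first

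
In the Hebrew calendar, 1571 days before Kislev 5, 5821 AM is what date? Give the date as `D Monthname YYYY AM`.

JDN of Kislev 5, 5821 AM = 2473792.
2473792 − 1571 = 2472221.
JDN 2472221 in the Hebrew calendar is 28 Av 5816 AM.

28 Av 5816 AM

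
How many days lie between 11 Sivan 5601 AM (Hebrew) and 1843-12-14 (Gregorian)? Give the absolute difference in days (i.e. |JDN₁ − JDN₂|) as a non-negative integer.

JDN of the first date = 2393622.
JDN of the second date = 2394549.
|2394549 − 2393622| = 927.

927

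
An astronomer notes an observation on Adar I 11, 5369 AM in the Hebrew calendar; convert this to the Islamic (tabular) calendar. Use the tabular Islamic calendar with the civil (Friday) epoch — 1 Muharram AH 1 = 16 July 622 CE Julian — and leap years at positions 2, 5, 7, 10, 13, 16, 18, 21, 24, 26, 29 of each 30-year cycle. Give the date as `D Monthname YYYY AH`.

The source date corresponds to 15 February 1609 in the Gregorian calendar (JDN 2308781).
That day falls on 10 Dhu al-Qa'dah 1017 AH in the tabular Islamic calendar.

10 Dhu al-Qa'dah 1017 AH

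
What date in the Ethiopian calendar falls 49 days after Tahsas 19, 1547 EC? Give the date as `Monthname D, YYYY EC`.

Yekatit 8, 1547 EC

The starting date is JDN 2289005; 2289005 + 49 = 2289054.
JDN 2289054 corresponds to Yekatit 8, 1547 EC.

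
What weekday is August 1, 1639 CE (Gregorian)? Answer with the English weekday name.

Since JDN mod 7 = 0 (0 = Monday), the day is Monday.

Monday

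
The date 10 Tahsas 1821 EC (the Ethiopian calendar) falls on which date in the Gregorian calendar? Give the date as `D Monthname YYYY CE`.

18 December 1828 CE

Julian Day Number of the source date = 2389075.
Converting JDN 2389075 to the Gregorian calendar gives 18 December 1828 CE.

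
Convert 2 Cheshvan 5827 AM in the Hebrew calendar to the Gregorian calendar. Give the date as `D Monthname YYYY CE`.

Both dates share Julian Day Number 2475945; in the Gregorian calendar that is 21 October 2066 CE.

21 October 2066 CE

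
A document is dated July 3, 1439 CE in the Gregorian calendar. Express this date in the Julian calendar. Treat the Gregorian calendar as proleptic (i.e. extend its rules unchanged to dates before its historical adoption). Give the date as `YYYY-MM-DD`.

For dates in this range the Gregorian date is 9 days ahead of the Julian.
3 July 1439 Gregorian − 9 days → 24 June 1439 Julian.

1439-06-24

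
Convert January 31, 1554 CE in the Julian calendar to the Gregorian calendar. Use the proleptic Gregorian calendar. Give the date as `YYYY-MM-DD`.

The Julian–Gregorian offset here is 10 days (Julian trailing).
31 January 1554 Julian + 10 days → 10 February 1554 Gregorian.

1554-02-10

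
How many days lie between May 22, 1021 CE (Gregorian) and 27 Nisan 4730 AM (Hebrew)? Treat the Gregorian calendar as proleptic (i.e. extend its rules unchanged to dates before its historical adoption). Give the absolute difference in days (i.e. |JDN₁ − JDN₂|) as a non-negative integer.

18667

First date → JDN 2094114; second date → JDN 2075447.
The interval is |2094114 − 2075447| = 18667 days.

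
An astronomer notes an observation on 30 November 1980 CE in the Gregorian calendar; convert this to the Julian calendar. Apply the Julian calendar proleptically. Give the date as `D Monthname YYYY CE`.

17 November 1980 CE

For dates in this range the Gregorian date is 13 days ahead of the Julian.
30 November 1980 Gregorian − 13 days → 17 November 1980 Julian.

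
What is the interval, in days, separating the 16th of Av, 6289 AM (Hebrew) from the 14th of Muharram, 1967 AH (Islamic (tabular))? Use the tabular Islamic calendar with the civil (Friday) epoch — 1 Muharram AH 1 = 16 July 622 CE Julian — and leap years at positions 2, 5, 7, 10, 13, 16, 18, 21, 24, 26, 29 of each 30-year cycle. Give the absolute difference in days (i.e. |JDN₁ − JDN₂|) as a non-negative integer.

145

JDN of the first date = 2644993.
JDN of the second date = 2645138.
|2645138 − 2644993| = 145.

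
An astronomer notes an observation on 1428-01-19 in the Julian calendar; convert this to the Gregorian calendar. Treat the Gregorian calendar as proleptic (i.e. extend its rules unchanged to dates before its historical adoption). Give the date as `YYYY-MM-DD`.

For dates in this range the Gregorian date is 9 days ahead of the Julian.
19 January 1428 Julian + 9 days → 28 January 1428 Gregorian.

1428-01-28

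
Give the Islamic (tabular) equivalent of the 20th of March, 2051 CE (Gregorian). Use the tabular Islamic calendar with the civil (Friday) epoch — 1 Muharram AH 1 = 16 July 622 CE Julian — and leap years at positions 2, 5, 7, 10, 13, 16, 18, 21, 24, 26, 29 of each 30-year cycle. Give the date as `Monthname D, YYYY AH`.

Both dates share Julian Day Number 2470251; in the tabular Islamic calendar that is 7 Rajab 1473 AH.

Rajab 7, 1473 AH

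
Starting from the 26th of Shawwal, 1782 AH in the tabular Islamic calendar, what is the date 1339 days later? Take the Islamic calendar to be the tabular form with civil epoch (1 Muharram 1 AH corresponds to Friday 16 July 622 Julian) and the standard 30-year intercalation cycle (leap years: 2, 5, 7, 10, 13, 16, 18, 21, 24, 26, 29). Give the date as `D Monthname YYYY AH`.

Counting 1339 days forward from JDN 2579858 reaches JDN 2581197, which is 7 Sha'ban 1786 AH.

7 Sha'ban 1786 AH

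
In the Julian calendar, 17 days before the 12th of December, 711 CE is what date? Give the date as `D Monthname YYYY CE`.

25 November 711 CE

Counting 17 days back from JDN 1981096 reaches JDN 1981079, which is 25 November 711 CE.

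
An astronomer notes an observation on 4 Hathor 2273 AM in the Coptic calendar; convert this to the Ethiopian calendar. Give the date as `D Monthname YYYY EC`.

Both dates share Julian Day Number 2654941; in the Ethiopian calendar that is 4 Hidar 2549 EC.

4 Hidar 2549 EC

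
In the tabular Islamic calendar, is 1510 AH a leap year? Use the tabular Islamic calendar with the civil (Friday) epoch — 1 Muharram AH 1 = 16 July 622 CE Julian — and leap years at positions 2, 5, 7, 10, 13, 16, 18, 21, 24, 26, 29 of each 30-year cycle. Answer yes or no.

yes

Year 1510 AH is year 10 of its 30-year cycle; leap positions are 2, 5, 7, 10, 13, 16, 18, 21, 24, 26, 29, so it is a leap year (355 days).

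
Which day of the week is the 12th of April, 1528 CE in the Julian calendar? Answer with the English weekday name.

Sunday

Equivalently 22 April 1528 Gregorian, JDN 2279262.
Since JDN mod 7 = 6 (0 = Monday), the day is Sunday.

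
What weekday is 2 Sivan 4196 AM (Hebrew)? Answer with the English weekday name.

Equivalently 5 May 436 Gregorian, JDN 1880431.
JDN 1880431 mod 7 = 0, and JDN 0 was a Monday, so this is a Monday.

Monday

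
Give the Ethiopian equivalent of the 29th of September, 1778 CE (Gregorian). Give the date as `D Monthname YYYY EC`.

21 Meskerem 1771 EC

Both dates share Julian Day Number 2370733; in the Ethiopian calendar that is 21 Meskerem 1771 EC.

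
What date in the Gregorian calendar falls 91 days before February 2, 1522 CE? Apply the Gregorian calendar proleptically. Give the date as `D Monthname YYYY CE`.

Counting 91 days back from JDN 2276991 reaches JDN 2276900, which is 3 November 1521 CE.

3 November 1521 CE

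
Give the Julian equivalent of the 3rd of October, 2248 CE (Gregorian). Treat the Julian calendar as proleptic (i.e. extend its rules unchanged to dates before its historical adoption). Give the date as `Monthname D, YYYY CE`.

September 18, 2248 CE

For dates in this range the Gregorian date is 15 days ahead of the Julian.
3 October 2248 Gregorian − 15 days → 18 September 2248 Julian.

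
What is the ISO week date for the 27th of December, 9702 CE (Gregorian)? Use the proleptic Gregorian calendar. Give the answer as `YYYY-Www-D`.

The weekday is Wednesday (ISO weekday 3).
That Wednesday belongs to ISO week 52 of ISO year 9702.

9702-W52-3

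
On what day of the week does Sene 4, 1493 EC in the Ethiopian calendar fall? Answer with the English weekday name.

Equivalently 8 June 1501 Gregorian, JDN 2269447.
Since JDN mod 7 = 5 (0 = Monday), the day is Saturday.

Saturday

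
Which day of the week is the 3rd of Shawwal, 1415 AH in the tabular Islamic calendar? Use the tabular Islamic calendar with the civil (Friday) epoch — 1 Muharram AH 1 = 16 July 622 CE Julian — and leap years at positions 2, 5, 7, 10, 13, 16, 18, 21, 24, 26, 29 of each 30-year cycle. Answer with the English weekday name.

Sunday

In the Gregorian calendar this is 5 March 1995 (JDN 2449782).
2449782 ≡ 6 (mod 7); counting from Monday = 0 gives Sunday.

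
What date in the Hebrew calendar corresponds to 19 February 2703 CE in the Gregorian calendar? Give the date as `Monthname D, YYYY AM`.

Julian Day Number of the source date = 2708359.
Converting JDN 2708359 to the Hebrew calendar gives 11 Adar I 6463 AM.

Adar I 11, 6463 AM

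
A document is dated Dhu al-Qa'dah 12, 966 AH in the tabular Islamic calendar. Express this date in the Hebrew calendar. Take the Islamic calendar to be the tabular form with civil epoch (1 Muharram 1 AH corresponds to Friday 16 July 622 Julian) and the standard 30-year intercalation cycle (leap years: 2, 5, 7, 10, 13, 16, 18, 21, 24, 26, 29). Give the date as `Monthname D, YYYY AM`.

Both dates share Julian Day Number 2290710; in the Hebrew calendar that is 13 Elul 5319 AM.

Elul 13, 5319 AM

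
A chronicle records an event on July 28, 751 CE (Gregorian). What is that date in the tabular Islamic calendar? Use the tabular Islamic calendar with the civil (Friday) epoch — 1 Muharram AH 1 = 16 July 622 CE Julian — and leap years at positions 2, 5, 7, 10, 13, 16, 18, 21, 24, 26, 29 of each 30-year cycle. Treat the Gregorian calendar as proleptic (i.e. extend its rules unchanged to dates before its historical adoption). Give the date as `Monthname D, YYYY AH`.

Julian Day Number of the source date = 1995565.
Converting JDN 1995565 to the tabular Islamic calendar gives 25 Dhu al-Hijjah 133 AH.

Dhu al-Hijjah 25, 133 AH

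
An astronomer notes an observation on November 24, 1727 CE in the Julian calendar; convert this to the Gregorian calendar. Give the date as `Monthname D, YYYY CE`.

December 5, 1727 CE

The Julian–Gregorian offset here is 11 days (Julian trailing).
24 November 1727 Julian + 11 days → 5 December 1727 Gregorian.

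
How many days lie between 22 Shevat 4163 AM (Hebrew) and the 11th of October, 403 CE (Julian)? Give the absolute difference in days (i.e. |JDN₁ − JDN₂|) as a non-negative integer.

253

First date → JDN 1868284; second date → JDN 1868537.
The interval is |1868284 − 1868537| = 253 days.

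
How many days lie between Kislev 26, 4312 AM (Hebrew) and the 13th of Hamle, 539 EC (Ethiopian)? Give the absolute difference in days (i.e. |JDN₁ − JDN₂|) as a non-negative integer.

1617

JDN of the first date = 1922654.
JDN of the second date = 1921037.
|1921037 − 1922654| = 1617.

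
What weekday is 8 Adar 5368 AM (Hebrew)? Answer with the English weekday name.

Monday

This is JDN 2308425 (25 February 1608 Gregorian).
Since JDN mod 7 = 0 (0 = Monday), the day is Monday.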